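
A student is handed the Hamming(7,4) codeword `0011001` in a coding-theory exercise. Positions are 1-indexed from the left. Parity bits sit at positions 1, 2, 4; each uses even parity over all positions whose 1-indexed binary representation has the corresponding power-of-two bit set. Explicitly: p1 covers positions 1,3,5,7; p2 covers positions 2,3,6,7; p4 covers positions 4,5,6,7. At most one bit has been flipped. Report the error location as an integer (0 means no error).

0

s1: b1⊕b3⊕b5⊕b7 = 0⊕1⊕0⊕1 = 0
s2: b2⊕b3⊕b6⊕b7 = 0⊕1⊕0⊕1 = 0
s4: b4⊕b5⊕b6⊕b7 = 1⊕0⊕0⊕1 = 0
Syndrome (s4...s1) = 000 → position 0 (no error).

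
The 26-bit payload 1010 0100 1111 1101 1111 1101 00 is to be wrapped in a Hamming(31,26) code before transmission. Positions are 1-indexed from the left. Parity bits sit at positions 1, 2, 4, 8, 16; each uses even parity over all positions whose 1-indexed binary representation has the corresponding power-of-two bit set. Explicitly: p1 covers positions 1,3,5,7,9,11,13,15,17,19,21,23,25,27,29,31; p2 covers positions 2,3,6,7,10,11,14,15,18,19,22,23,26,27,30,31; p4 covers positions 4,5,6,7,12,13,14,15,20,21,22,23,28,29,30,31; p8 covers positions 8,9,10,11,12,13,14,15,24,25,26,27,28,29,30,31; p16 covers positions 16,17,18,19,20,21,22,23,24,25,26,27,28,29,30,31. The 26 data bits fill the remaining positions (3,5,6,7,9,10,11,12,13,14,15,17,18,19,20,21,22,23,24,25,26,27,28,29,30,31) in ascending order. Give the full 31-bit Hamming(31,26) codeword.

0110010101001111111011111110100

Place data bits at non-power-of-two positions: b3=1, b5=0, b6=1, b7=0, b9=0, b10=1, b11=0, b12=0, b13=1, b14=1, b15=1, b17=1, b18=1, b19=1, b20=0, b21=1, b22=1, b23=1, b24=1, b25=1, b26=1, b27=1, b28=0, b29=1, b30=0, b31=0.
p1 = XOR of data positions {3,5,7,9,11,13,15,17,19,21,23,25,27,29,31} = 1⊕0⊕0⊕0⊕0⊕1⊕1⊕1⊕1⊕1⊕1⊕1⊕1⊕1⊕0 = 0
p2 = XOR of data positions {3,6,7,10,11,14,15,18,19,22,23,26,27,30,31} = 1⊕1⊕0⊕1⊕0⊕1⊕1⊕1⊕1⊕1⊕1⊕1⊕1⊕0⊕0 = 1
p4 = XOR of data positions {5,6,7,12,13,14,15,20,21,22,23,28,29,30,31} = 0⊕1⊕0⊕0⊕1⊕1⊕1⊕0⊕1⊕1⊕1⊕0⊕1⊕0⊕0 = 0
p8 = XOR of data positions {9,10,11,12,13,14,15,24,25,26,27,28,29,30,31} = 0⊕1⊕0⊕0⊕1⊕1⊕1⊕1⊕1⊕1⊕1⊕0⊕1⊕0⊕0 = 1
p16 = XOR of data positions {17,18,19,20,21,22,23,24,25,26,27,28,29,30,31} = 1⊕1⊕1⊕0⊕1⊕1⊕1⊕1⊕1⊕1⊕1⊕0⊕1⊕0⊕0 = 1
Codeword b1..b31 = 0110010101001111111011111110100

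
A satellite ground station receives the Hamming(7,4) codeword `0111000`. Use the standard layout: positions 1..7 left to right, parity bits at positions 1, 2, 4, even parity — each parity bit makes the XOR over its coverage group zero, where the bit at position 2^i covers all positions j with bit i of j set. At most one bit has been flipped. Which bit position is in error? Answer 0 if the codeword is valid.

5

s1: b1⊕b3⊕b5⊕b7 = 0⊕1⊕0⊕0 = 1
s2: b2⊕b3⊕b6⊕b7 = 1⊕1⊕0⊕0 = 0
s4: b4⊕b5⊕b6⊕b7 = 1⊕0⊕0⊕0 = 1
Syndrome (s4...s1) = 101 → position 5.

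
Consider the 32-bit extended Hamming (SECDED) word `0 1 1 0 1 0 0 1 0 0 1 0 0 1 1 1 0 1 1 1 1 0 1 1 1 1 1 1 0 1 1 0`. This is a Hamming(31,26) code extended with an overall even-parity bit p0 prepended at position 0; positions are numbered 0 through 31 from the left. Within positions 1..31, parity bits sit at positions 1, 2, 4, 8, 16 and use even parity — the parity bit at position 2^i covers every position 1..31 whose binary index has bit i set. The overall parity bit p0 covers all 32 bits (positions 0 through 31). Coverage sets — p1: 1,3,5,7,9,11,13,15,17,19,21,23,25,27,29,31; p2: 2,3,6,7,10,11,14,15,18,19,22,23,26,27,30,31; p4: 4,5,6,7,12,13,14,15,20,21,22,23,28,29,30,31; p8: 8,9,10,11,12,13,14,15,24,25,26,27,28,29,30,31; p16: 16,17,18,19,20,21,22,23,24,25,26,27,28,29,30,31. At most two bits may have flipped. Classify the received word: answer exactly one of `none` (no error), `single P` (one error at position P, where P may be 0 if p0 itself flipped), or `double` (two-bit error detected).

s1: b1⊕b3⊕b5⊕b7⊕b9⊕b11⊕b13⊕b15⊕b17⊕b19⊕b21⊕b23⊕b25⊕b27⊕b29⊕b31 = 1⊕0⊕0⊕1⊕0⊕0⊕1⊕1⊕1⊕1⊕0⊕1⊕1⊕1⊕1⊕0 = 0
s2: b2⊕b3⊕b6⊕b7⊕b10⊕b11⊕b14⊕b15⊕b18⊕b19⊕b22⊕b23⊕b26⊕b27⊕b30⊕b31 = 1⊕0⊕0⊕1⊕1⊕0⊕1⊕1⊕1⊕1⊕1⊕1⊕1⊕1⊕1⊕0 = 0
s4: b4⊕b5⊕b6⊕b7⊕b12⊕b13⊕b14⊕b15⊕b20⊕b21⊕b22⊕b23⊕b28⊕b29⊕b30⊕b31 = 1⊕0⊕0⊕1⊕0⊕1⊕1⊕1⊕1⊕0⊕1⊕1⊕0⊕1⊕1⊕0 = 0
s8: b8⊕b9⊕b10⊕b11⊕b12⊕b13⊕b14⊕b15⊕b24⊕b25⊕b26⊕b27⊕b28⊕b29⊕b30⊕b31 = 0⊕0⊕1⊕0⊕0⊕1⊕1⊕1⊕1⊕1⊕1⊕1⊕0⊕1⊕1⊕0 = 0
s16: b16⊕b17⊕b18⊕b19⊕b20⊕b21⊕b22⊕b23⊕b24⊕b25⊕b26⊕b27⊕b28⊕b29⊕b30⊕b31 = 0⊕1⊕1⊕1⊕1⊕0⊕1⊕1⊕1⊕1⊕1⊕1⊕0⊕1⊕1⊕0 = 0
Syndrome (s16...s1) = 00000 → position 0 (no error).
Overall parity (XOR of all 32 bits, including p0): 0⊕1⊕1⊕0⊕1⊕0⊕0⊕1⊕0⊕0⊕1⊕0⊕0⊕1⊕1⊕1⊕0⊕1⊕1⊕1⊕1⊕0⊕1⊕1⊕1⊕1⊕1⊕1⊕0⊕1⊕1⊕0 = 0
Overall=0, syndrome position=0 → no error.

none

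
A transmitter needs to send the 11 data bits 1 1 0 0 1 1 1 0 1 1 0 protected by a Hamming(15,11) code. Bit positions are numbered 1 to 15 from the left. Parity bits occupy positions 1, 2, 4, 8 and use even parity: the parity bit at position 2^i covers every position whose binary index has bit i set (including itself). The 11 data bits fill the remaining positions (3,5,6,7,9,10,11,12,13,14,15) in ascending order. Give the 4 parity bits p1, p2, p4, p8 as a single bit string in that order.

1011

Place data bits at non-power-of-two positions: b3=1, b5=1, b6=0, b7=0, b9=1, b10=1, b11=1, b12=0, b13=1, b14=1, b15=0.
p1 = XOR of data positions {3,5,7,9,11,13,15} = 1⊕1⊕0⊕1⊕1⊕1⊕0 = 1
p2 = XOR of data positions {3,6,7,10,11,14,15} = 1⊕0⊕0⊕1⊕1⊕1⊕0 = 0
p4 = XOR of data positions {5,6,7,12,13,14,15} = 1⊕0⊕0⊕0⊕1⊕1⊕0 = 1
p8 = XOR of data positions {9,10,11,12,13,14,15} = 1⊕1⊕1⊕0⊕1⊕1⊕0 = 1
Parity bits p1,p2,p4,p8 = 1011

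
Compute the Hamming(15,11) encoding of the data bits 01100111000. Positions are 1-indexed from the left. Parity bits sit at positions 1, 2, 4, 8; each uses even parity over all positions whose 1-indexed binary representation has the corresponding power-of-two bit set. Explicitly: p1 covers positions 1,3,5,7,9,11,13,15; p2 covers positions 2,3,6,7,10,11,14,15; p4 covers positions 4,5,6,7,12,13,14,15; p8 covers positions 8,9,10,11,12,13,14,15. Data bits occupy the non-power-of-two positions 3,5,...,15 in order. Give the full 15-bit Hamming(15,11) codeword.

010111010111000

Place data bits at non-power-of-two positions: b3=0, b5=1, b6=1, b7=0, b9=0, b10=1, b11=1, b12=1, b13=0, b14=0, b15=0.
p1 = XOR of data positions {3,5,7,9,11,13,15} = 0⊕1⊕0⊕0⊕1⊕0⊕0 = 0
p2 = XOR of data positions {3,6,7,10,11,14,15} = 0⊕1⊕0⊕1⊕1⊕0⊕0 = 1
p4 = XOR of data positions {5,6,7,12,13,14,15} = 1⊕1⊕0⊕1⊕0⊕0⊕0 = 1
p8 = XOR of data positions {9,10,11,12,13,14,15} = 0⊕1⊕1⊕1⊕0⊕0⊕0 = 1
Codeword b1..b15 = 010111010111000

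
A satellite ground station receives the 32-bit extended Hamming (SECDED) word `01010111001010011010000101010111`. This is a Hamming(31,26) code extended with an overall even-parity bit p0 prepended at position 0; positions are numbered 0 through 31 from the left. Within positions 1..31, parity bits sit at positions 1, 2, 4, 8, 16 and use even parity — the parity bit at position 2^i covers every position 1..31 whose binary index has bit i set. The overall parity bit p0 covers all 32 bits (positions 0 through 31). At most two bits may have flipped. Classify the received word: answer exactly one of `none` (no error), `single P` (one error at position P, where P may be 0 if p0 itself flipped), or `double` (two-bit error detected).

double

s1: b1⊕b3⊕b5⊕b7⊕b9⊕b11⊕b13⊕b15⊕b17⊕b19⊕b21⊕b23⊕b25⊕b27⊕b29⊕b31 = 1⊕1⊕1⊕1⊕0⊕0⊕0⊕1⊕0⊕0⊕0⊕1⊕1⊕1⊕1⊕1 = 0
s2: b2⊕b3⊕b6⊕b7⊕b10⊕b11⊕b14⊕b15⊕b18⊕b19⊕b22⊕b23⊕b26⊕b27⊕b30⊕b31 = 0⊕1⊕1⊕1⊕1⊕0⊕0⊕1⊕1⊕0⊕0⊕1⊕0⊕1⊕1⊕1 = 0
s4: b4⊕b5⊕b6⊕b7⊕b12⊕b13⊕b14⊕b15⊕b20⊕b21⊕b22⊕b23⊕b28⊕b29⊕b30⊕b31 = 0⊕1⊕1⊕1⊕1⊕0⊕0⊕1⊕0⊕0⊕0⊕1⊕0⊕1⊕1⊕1 = 1
s8: b8⊕b9⊕b10⊕b11⊕b12⊕b13⊕b14⊕b15⊕b24⊕b25⊕b26⊕b27⊕b28⊕b29⊕b30⊕b31 = 0⊕0⊕1⊕0⊕1⊕0⊕0⊕1⊕0⊕1⊕0⊕1⊕0⊕1⊕1⊕1 = 0
s16: b16⊕b17⊕b18⊕b19⊕b20⊕b21⊕b22⊕b23⊕b24⊕b25⊕b26⊕b27⊕b28⊕b29⊕b30⊕b31 = 1⊕0⊕1⊕0⊕0⊕0⊕0⊕1⊕0⊕1⊕0⊕1⊕0⊕1⊕1⊕1 = 0
Syndrome (s16...s1) = 00100 → position 4.
Overall parity (XOR of all 32 bits, including p0): 0⊕1⊕0⊕1⊕0⊕1⊕1⊕1⊕0⊕0⊕1⊕0⊕1⊕0⊕0⊕1⊕1⊕0⊕1⊕0⊕0⊕0⊕0⊕1⊕0⊕1⊕0⊕1⊕0⊕1⊕1⊕1 = 0
Overall=0, syndrome position=4 → double-bit error detected (uncorrectable).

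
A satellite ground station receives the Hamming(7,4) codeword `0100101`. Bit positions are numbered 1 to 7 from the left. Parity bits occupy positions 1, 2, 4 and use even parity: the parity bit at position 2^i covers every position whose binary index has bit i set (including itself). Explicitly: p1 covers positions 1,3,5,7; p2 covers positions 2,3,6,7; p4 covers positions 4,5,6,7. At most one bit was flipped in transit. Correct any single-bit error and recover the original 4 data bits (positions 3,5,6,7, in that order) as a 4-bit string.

s1: b1⊕b3⊕b5⊕b7 = 0⊕0⊕1⊕1 = 0
s2: b2⊕b3⊕b6⊕b7 = 1⊕0⊕0⊕1 = 0
s4: b4⊕b5⊕b6⊕b7 = 0⊕1⊕0⊕1 = 0
Syndrome (s4...s1) = 000 → position 0 (no error).
No correction needed.
Data bits at positions 3,5,6,7: 0101

0101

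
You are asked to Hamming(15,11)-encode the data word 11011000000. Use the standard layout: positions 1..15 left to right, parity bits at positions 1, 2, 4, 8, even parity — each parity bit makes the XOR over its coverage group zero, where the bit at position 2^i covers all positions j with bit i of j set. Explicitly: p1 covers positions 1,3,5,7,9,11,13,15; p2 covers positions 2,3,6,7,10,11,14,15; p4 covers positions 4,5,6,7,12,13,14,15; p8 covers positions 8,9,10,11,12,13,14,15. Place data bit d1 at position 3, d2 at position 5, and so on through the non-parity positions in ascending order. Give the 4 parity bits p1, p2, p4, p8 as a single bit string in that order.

Place data bits at non-power-of-two positions: b3=1, b5=1, b6=0, b7=1, b9=1, b10=0, b11=0, b12=0, b13=0, b14=0, b15=0.
p1 = XOR of data positions {3,5,7,9,11,13,15} = 1⊕1⊕1⊕1⊕0⊕0⊕0 = 0
p2 = XOR of data positions {3,6,7,10,11,14,15} = 1⊕0⊕1⊕0⊕0⊕0⊕0 = 0
p4 = XOR of data positions {5,6,7,12,13,14,15} = 1⊕0⊕1⊕0⊕0⊕0⊕0 = 0
p8 = XOR of data positions {9,10,11,12,13,14,15} = 1⊕0⊕0⊕0⊕0⊕0⊕0 = 1
Parity bits p1,p2,p4,p8 = 0001

0001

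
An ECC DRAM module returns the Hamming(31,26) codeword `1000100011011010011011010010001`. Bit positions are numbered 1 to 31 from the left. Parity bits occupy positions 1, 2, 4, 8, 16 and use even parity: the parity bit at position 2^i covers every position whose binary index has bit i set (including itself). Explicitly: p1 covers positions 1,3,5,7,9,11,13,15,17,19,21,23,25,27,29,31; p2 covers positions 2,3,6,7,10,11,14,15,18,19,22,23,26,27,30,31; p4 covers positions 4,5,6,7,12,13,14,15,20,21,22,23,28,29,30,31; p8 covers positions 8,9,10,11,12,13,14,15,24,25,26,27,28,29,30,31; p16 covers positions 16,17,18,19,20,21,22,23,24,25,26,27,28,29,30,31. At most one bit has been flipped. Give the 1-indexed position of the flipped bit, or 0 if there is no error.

s1: b1⊕b3⊕b5⊕b7⊕b9⊕b11⊕b13⊕b15⊕b17⊕b19⊕b21⊕b23⊕b25⊕b27⊕b29⊕b31 = 1⊕0⊕1⊕0⊕1⊕0⊕1⊕1⊕0⊕1⊕1⊕0⊕0⊕1⊕0⊕1 = 1
s2: b2⊕b3⊕b6⊕b7⊕b10⊕b11⊕b14⊕b15⊕b18⊕b19⊕b22⊕b23⊕b26⊕b27⊕b30⊕b31 = 0⊕0⊕0⊕0⊕1⊕0⊕0⊕1⊕1⊕1⊕1⊕0⊕0⊕1⊕0⊕1 = 1
s4: b4⊕b5⊕b6⊕b7⊕b12⊕b13⊕b14⊕b15⊕b20⊕b21⊕b22⊕b23⊕b28⊕b29⊕b30⊕b31 = 0⊕1⊕0⊕0⊕1⊕1⊕0⊕1⊕0⊕1⊕1⊕0⊕0⊕0⊕0⊕1 = 1
s8: b8⊕b9⊕b10⊕b11⊕b12⊕b13⊕b14⊕b15⊕b24⊕b25⊕b26⊕b27⊕b28⊕b29⊕b30⊕b31 = 0⊕1⊕1⊕0⊕1⊕1⊕0⊕1⊕1⊕0⊕0⊕1⊕0⊕0⊕0⊕1 = 0
s16: b16⊕b17⊕b18⊕b19⊕b20⊕b21⊕b22⊕b23⊕b24⊕b25⊕b26⊕b27⊕b28⊕b29⊕b30⊕b31 = 0⊕0⊕1⊕1⊕0⊕1⊕1⊕0⊕1⊕0⊕0⊕1⊕0⊕0⊕0⊕1 = 1
Syndrome (s16...s1) = 10111 → position 23.

23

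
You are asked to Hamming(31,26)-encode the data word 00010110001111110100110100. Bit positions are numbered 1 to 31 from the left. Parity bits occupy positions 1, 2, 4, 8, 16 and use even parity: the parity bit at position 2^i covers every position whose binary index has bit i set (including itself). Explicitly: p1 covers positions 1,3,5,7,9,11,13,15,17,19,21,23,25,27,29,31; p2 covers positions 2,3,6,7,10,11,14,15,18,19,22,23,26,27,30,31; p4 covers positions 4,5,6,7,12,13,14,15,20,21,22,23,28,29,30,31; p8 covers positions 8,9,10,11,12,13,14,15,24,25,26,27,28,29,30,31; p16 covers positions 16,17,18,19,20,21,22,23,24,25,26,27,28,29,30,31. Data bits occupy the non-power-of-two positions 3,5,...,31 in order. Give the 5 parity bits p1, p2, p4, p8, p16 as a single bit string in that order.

11001

Place data bits at non-power-of-two positions: b3=0, b5=0, b6=0, b7=1, b9=0, b10=1, b11=1, b12=0, b13=0, b14=0, b15=1, b17=1, b18=1, b19=1, b20=1, b21=1, b22=0, b23=1, b24=0, b25=0, b26=1, b27=1, b28=0, b29=1, b30=0, b31=0.
p1 = XOR of data positions {3,5,7,9,11,13,15,17,19,21,23,25,27,29,31} = 0⊕0⊕1⊕0⊕1⊕0⊕1⊕1⊕1⊕1⊕1⊕0⊕1⊕1⊕0 = 1
p2 = XOR of data positions {3,6,7,10,11,14,15,18,19,22,23,26,27,30,31} = 0⊕0⊕1⊕1⊕1⊕0⊕1⊕1⊕1⊕0⊕1⊕1⊕1⊕0⊕0 = 1
p4 = XOR of data positions {5,6,7,12,13,14,15,20,21,22,23,28,29,30,31} = 0⊕0⊕1⊕0⊕0⊕0⊕1⊕1⊕1⊕0⊕1⊕0⊕1⊕0⊕0 = 0
p8 = XOR of data positions {9,10,11,12,13,14,15,24,25,26,27,28,29,30,31} = 0⊕1⊕1⊕0⊕0⊕0⊕1⊕0⊕0⊕1⊕1⊕0⊕1⊕0⊕0 = 0
p16 = XOR of data positions {17,18,19,20,21,22,23,24,25,26,27,28,29,30,31} = 1⊕1⊕1⊕1⊕1⊕0⊕1⊕0⊕0⊕1⊕1⊕0⊕1⊕0⊕0 = 1
Parity bits p1,p2,p4,p8,p16 = 11001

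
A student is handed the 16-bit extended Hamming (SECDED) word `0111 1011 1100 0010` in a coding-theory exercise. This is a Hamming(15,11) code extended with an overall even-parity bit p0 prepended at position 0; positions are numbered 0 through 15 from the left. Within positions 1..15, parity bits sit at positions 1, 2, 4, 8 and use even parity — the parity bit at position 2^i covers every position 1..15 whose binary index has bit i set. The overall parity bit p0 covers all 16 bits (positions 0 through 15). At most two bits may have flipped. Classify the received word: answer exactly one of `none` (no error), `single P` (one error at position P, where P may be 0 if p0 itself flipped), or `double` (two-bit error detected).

s1: b1⊕b3⊕b5⊕b7⊕b9⊕b11⊕b13⊕b15 = 1⊕1⊕0⊕1⊕1⊕0⊕0⊕0 = 0
s2: b2⊕b3⊕b6⊕b7⊕b10⊕b11⊕b14⊕b15 = 1⊕1⊕1⊕1⊕0⊕0⊕1⊕0 = 1
s4: b4⊕b5⊕b6⊕b7⊕b12⊕b13⊕b14⊕b15 = 1⊕0⊕1⊕1⊕0⊕0⊕1⊕0 = 0
s8: b8⊕b9⊕b10⊕b11⊕b12⊕b13⊕b14⊕b15 = 1⊕1⊕0⊕0⊕0⊕0⊕1⊕0 = 1
Syndrome (s8...s1) = 1010 → position 10.
Overall parity (XOR of all 16 bits, including p0): 0⊕1⊕1⊕1⊕1⊕0⊕1⊕1⊕1⊕1⊕0⊕0⊕0⊕0⊕1⊕0 = 1
Overall=1, syndrome position=10 → single-bit error at position 10.

single 10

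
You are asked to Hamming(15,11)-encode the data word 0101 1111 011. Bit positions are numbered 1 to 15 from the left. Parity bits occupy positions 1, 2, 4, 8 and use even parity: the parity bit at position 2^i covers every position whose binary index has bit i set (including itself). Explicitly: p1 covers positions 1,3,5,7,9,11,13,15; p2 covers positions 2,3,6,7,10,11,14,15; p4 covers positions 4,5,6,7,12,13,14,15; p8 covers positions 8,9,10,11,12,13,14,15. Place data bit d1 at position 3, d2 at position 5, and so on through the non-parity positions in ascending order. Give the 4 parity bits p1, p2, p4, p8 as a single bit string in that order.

Place data bits at non-power-of-two positions: b3=0, b5=1, b6=0, b7=1, b9=1, b10=1, b11=1, b12=1, b13=0, b14=1, b15=1.
p1 = XOR of data positions {3,5,7,9,11,13,15} = 0⊕1⊕1⊕1⊕1⊕0⊕1 = 1
p2 = XOR of data positions {3,6,7,10,11,14,15} = 0⊕0⊕1⊕1⊕1⊕1⊕1 = 1
p4 = XOR of data positions {5,6,7,12,13,14,15} = 1⊕0⊕1⊕1⊕0⊕1⊕1 = 1
p8 = XOR of data positions {9,10,11,12,13,14,15} = 1⊕1⊕1⊕1⊕0⊕1⊕1 = 0
Parity bits p1,p2,p4,p8 = 1110

1110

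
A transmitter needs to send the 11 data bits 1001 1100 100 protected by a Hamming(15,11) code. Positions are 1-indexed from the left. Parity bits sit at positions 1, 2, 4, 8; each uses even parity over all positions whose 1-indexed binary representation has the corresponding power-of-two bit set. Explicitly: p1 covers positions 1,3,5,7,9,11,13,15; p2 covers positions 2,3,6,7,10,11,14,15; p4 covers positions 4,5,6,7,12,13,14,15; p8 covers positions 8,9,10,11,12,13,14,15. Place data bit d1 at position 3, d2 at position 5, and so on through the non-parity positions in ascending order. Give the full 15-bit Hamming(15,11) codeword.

011000111100100

Place data bits at non-power-of-two positions: b3=1, b5=0, b6=0, b7=1, b9=1, b10=1, b11=0, b12=0, b13=1, b14=0, b15=0.
p1 = XOR of data positions {3,5,7,9,11,13,15} = 1⊕0⊕1⊕1⊕0⊕1⊕0 = 0
p2 = XOR of data positions {3,6,7,10,11,14,15} = 1⊕0⊕1⊕1⊕0⊕0⊕0 = 1
p4 = XOR of data positions {5,6,7,12,13,14,15} = 0⊕0⊕1⊕0⊕1⊕0⊕0 = 0
p8 = XOR of data positions {9,10,11,12,13,14,15} = 1⊕1⊕0⊕0⊕1⊕0⊕0 = 1
Codeword b1..b15 = 011000111100100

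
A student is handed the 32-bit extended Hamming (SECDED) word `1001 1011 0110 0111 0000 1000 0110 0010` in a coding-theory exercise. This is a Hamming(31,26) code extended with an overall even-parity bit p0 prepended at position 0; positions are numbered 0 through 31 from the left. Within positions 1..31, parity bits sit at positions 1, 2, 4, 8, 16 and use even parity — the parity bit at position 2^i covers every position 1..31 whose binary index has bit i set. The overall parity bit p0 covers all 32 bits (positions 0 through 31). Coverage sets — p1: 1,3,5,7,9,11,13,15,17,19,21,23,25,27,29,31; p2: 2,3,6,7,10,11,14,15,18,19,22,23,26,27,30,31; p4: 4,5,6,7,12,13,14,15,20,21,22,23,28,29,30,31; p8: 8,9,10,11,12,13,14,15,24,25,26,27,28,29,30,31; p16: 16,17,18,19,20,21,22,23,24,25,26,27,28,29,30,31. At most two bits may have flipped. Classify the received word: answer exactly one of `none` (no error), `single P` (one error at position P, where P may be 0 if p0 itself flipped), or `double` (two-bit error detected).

none

s1: b1⊕b3⊕b5⊕b7⊕b9⊕b11⊕b13⊕b15⊕b17⊕b19⊕b21⊕b23⊕b25⊕b27⊕b29⊕b31 = 0⊕1⊕0⊕1⊕1⊕0⊕1⊕1⊕0⊕0⊕0⊕0⊕1⊕0⊕0⊕0 = 0
s2: b2⊕b3⊕b6⊕b7⊕b10⊕b11⊕b14⊕b15⊕b18⊕b19⊕b22⊕b23⊕b26⊕b27⊕b30⊕b31 = 0⊕1⊕1⊕1⊕1⊕0⊕1⊕1⊕0⊕0⊕0⊕0⊕1⊕0⊕1⊕0 = 0
s4: b4⊕b5⊕b6⊕b7⊕b12⊕b13⊕b14⊕b15⊕b20⊕b21⊕b22⊕b23⊕b28⊕b29⊕b30⊕b31 = 1⊕0⊕1⊕1⊕0⊕1⊕1⊕1⊕1⊕0⊕0⊕0⊕0⊕0⊕1⊕0 = 0
s8: b8⊕b9⊕b10⊕b11⊕b12⊕b13⊕b14⊕b15⊕b24⊕b25⊕b26⊕b27⊕b28⊕b29⊕b30⊕b31 = 0⊕1⊕1⊕0⊕0⊕1⊕1⊕1⊕0⊕1⊕1⊕0⊕0⊕0⊕1⊕0 = 0
s16: b16⊕b17⊕b18⊕b19⊕b20⊕b21⊕b22⊕b23⊕b24⊕b25⊕b26⊕b27⊕b28⊕b29⊕b30⊕b31 = 0⊕0⊕0⊕0⊕1⊕0⊕0⊕0⊕0⊕1⊕1⊕0⊕0⊕0⊕1⊕0 = 0
Syndrome (s16...s1) = 00000 → position 0 (no error).
Overall parity (XOR of all 32 bits, including p0): 1⊕0⊕0⊕1⊕1⊕0⊕1⊕1⊕0⊕1⊕1⊕0⊕0⊕1⊕1⊕1⊕0⊕0⊕0⊕0⊕1⊕0⊕0⊕0⊕0⊕1⊕1⊕0⊕0⊕0⊕1⊕0 = 0
Overall=0, syndrome position=0 → no error.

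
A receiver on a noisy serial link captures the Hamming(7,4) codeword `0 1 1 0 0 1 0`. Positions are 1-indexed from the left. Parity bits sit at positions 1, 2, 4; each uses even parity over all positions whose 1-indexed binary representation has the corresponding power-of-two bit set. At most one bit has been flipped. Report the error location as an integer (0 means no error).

s1: b1⊕b3⊕b5⊕b7 = 0⊕1⊕0⊕0 = 1
s2: b2⊕b3⊕b6⊕b7 = 1⊕1⊕1⊕0 = 1
s4: b4⊕b5⊕b6⊕b7 = 0⊕0⊕1⊕0 = 1
Syndrome (s4...s1) = 111 → position 7.

7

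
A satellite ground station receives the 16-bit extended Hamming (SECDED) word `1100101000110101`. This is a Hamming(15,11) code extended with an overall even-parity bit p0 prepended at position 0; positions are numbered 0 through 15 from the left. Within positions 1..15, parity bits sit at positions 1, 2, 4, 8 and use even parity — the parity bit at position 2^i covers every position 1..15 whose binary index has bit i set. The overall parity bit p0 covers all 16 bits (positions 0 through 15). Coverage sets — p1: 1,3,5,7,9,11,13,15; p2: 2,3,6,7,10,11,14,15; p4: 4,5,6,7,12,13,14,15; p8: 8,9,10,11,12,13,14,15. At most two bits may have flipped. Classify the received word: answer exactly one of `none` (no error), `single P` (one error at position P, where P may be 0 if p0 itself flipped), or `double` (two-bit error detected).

s1: b1⊕b3⊕b5⊕b7⊕b9⊕b11⊕b13⊕b15 = 1⊕0⊕0⊕0⊕0⊕1⊕1⊕1 = 0
s2: b2⊕b3⊕b6⊕b7⊕b10⊕b11⊕b14⊕b15 = 0⊕0⊕1⊕0⊕1⊕1⊕0⊕1 = 0
s4: b4⊕b5⊕b6⊕b7⊕b12⊕b13⊕b14⊕b15 = 1⊕0⊕1⊕0⊕0⊕1⊕0⊕1 = 0
s8: b8⊕b9⊕b10⊕b11⊕b12⊕b13⊕b14⊕b15 = 0⊕0⊕1⊕1⊕0⊕1⊕0⊕1 = 0
Syndrome (s8...s1) = 0000 → position 0 (no error).
Overall parity (XOR of all 16 bits, including p0): 1⊕1⊕0⊕0⊕1⊕0⊕1⊕0⊕0⊕0⊕1⊕1⊕0⊕1⊕0⊕1 = 0
Overall=0, syndrome position=0 → no error.

none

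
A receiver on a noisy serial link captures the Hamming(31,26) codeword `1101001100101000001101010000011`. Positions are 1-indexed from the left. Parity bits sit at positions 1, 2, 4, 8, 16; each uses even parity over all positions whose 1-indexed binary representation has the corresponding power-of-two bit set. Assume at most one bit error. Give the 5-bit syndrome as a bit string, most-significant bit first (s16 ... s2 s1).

00110

s1: b1⊕b3⊕b5⊕b7⊕b9⊕b11⊕b13⊕b15⊕b17⊕b19⊕b21⊕b23⊕b25⊕b27⊕b29⊕b31 = 1⊕0⊕0⊕1⊕0⊕1⊕1⊕0⊕0⊕1⊕0⊕0⊕0⊕0⊕0⊕1 = 0
s2: b2⊕b3⊕b6⊕b7⊕b10⊕b11⊕b14⊕b15⊕b18⊕b19⊕b22⊕b23⊕b26⊕b27⊕b30⊕b31 = 1⊕0⊕0⊕1⊕0⊕1⊕0⊕0⊕0⊕1⊕1⊕0⊕0⊕0⊕1⊕1 = 1
s4: b4⊕b5⊕b6⊕b7⊕b12⊕b13⊕b14⊕b15⊕b20⊕b21⊕b22⊕b23⊕b28⊕b29⊕b30⊕b31 = 1⊕0⊕0⊕1⊕0⊕1⊕0⊕0⊕1⊕0⊕1⊕0⊕0⊕0⊕1⊕1 = 1
s8: b8⊕b9⊕b10⊕b11⊕b12⊕b13⊕b14⊕b15⊕b24⊕b25⊕b26⊕b27⊕b28⊕b29⊕b30⊕b31 = 1⊕0⊕0⊕1⊕0⊕1⊕0⊕0⊕1⊕0⊕0⊕0⊕0⊕0⊕1⊕1 = 0
s16: b16⊕b17⊕b18⊕b19⊕b20⊕b21⊕b22⊕b23⊕b24⊕b25⊕b26⊕b27⊕b28⊕b29⊕b30⊕b31 = 0⊕0⊕0⊕1⊕1⊕0⊕1⊕0⊕1⊕0⊕0⊕0⊕0⊕0⊕1⊕1 = 0
Syndrome (s16...s1) = 00110 → position 6.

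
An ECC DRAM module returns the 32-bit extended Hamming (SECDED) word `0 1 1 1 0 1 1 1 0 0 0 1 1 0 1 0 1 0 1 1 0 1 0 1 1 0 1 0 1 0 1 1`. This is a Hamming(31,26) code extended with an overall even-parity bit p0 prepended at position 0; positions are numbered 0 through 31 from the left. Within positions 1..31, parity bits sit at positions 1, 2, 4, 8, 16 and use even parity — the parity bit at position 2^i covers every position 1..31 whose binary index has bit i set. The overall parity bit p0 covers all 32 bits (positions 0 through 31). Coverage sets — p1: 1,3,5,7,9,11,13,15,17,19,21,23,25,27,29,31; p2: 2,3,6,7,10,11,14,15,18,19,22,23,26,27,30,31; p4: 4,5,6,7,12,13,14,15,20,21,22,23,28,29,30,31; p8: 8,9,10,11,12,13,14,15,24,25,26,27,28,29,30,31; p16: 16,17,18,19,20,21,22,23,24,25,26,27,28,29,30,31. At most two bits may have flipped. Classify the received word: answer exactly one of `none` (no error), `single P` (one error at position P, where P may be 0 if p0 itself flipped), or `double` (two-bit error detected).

s1: b1⊕b3⊕b5⊕b7⊕b9⊕b11⊕b13⊕b15⊕b17⊕b19⊕b21⊕b23⊕b25⊕b27⊕b29⊕b31 = 1⊕1⊕1⊕1⊕0⊕1⊕0⊕0⊕0⊕1⊕1⊕1⊕0⊕0⊕0⊕1 = 1
s2: b2⊕b3⊕b6⊕b7⊕b10⊕b11⊕b14⊕b15⊕b18⊕b19⊕b22⊕b23⊕b26⊕b27⊕b30⊕b31 = 1⊕1⊕1⊕1⊕0⊕1⊕1⊕0⊕1⊕1⊕0⊕1⊕1⊕0⊕1⊕1 = 0
s4: b4⊕b5⊕b6⊕b7⊕b12⊕b13⊕b14⊕b15⊕b20⊕b21⊕b22⊕b23⊕b28⊕b29⊕b30⊕b31 = 0⊕1⊕1⊕1⊕1⊕0⊕1⊕0⊕0⊕1⊕0⊕1⊕1⊕0⊕1⊕1 = 0
s8: b8⊕b9⊕b10⊕b11⊕b12⊕b13⊕b14⊕b15⊕b24⊕b25⊕b26⊕b27⊕b28⊕b29⊕b30⊕b31 = 0⊕0⊕0⊕1⊕1⊕0⊕1⊕0⊕1⊕0⊕1⊕0⊕1⊕0⊕1⊕1 = 0
s16: b16⊕b17⊕b18⊕b19⊕b20⊕b21⊕b22⊕b23⊕b24⊕b25⊕b26⊕b27⊕b28⊕b29⊕b30⊕b31 = 1⊕0⊕1⊕1⊕0⊕1⊕0⊕1⊕1⊕0⊕1⊕0⊕1⊕0⊕1⊕1 = 0
Syndrome (s16...s1) = 00001 → position 1.
Overall parity (XOR of all 32 bits, including p0): 0⊕1⊕1⊕1⊕0⊕1⊕1⊕1⊕0⊕0⊕0⊕1⊕1⊕0⊕1⊕0⊕1⊕0⊕1⊕1⊕0⊕1⊕0⊕1⊕1⊕0⊕1⊕0⊕1⊕0⊕1⊕1 = 1
Overall=1, syndrome position=1 → single-bit error at position 1.

single 1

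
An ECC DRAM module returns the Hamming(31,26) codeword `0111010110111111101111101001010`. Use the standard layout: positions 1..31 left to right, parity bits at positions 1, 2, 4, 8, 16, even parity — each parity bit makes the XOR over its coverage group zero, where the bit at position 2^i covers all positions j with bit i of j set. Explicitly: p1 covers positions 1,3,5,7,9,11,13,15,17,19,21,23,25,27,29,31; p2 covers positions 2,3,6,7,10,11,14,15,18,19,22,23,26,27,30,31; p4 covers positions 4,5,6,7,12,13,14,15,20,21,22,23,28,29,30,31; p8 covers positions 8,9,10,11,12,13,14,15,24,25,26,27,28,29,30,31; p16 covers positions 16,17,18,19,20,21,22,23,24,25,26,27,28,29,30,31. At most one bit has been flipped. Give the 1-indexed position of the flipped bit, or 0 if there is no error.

0

s1: b1⊕b3⊕b5⊕b7⊕b9⊕b11⊕b13⊕b15⊕b17⊕b19⊕b21⊕b23⊕b25⊕b27⊕b29⊕b31 = 0⊕1⊕0⊕0⊕1⊕1⊕1⊕1⊕1⊕1⊕1⊕1⊕1⊕0⊕0⊕0 = 0
s2: b2⊕b3⊕b6⊕b7⊕b10⊕b11⊕b14⊕b15⊕b18⊕b19⊕b22⊕b23⊕b26⊕b27⊕b30⊕b31 = 1⊕1⊕1⊕0⊕0⊕1⊕1⊕1⊕0⊕1⊕1⊕1⊕0⊕0⊕1⊕0 = 0
s4: b4⊕b5⊕b6⊕b7⊕b12⊕b13⊕b14⊕b15⊕b20⊕b21⊕b22⊕b23⊕b28⊕b29⊕b30⊕b31 = 1⊕0⊕1⊕0⊕1⊕1⊕1⊕1⊕1⊕1⊕1⊕1⊕1⊕0⊕1⊕0 = 0
s8: b8⊕b9⊕b10⊕b11⊕b12⊕b13⊕b14⊕b15⊕b24⊕b25⊕b26⊕b27⊕b28⊕b29⊕b30⊕b31 = 1⊕1⊕0⊕1⊕1⊕1⊕1⊕1⊕0⊕1⊕0⊕0⊕1⊕0⊕1⊕0 = 0
s16: b16⊕b17⊕b18⊕b19⊕b20⊕b21⊕b22⊕b23⊕b24⊕b25⊕b26⊕b27⊕b28⊕b29⊕b30⊕b31 = 1⊕1⊕0⊕1⊕1⊕1⊕1⊕1⊕0⊕1⊕0⊕0⊕1⊕0⊕1⊕0 = 0
Syndrome (s16...s1) = 00000 → position 0 (no error).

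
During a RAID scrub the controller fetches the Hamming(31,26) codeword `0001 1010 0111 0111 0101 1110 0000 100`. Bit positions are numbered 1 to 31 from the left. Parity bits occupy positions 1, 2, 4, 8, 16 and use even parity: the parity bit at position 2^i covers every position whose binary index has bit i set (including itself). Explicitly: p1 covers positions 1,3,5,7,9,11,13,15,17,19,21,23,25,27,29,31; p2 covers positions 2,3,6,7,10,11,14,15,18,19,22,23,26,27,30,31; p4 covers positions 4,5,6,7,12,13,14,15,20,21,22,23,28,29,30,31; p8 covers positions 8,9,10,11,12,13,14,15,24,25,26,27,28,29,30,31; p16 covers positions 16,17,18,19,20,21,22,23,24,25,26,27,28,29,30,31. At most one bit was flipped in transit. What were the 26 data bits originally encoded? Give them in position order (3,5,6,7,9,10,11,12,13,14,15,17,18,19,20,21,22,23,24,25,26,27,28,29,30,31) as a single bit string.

s1: b1⊕b3⊕b5⊕b7⊕b9⊕b11⊕b13⊕b15⊕b17⊕b19⊕b21⊕b23⊕b25⊕b27⊕b29⊕b31 = 0⊕0⊕1⊕1⊕0⊕1⊕0⊕1⊕0⊕0⊕1⊕1⊕0⊕0⊕1⊕0 = 1
s2: b2⊕b3⊕b6⊕b7⊕b10⊕b11⊕b14⊕b15⊕b18⊕b19⊕b22⊕b23⊕b26⊕b27⊕b30⊕b31 = 0⊕0⊕0⊕1⊕1⊕1⊕1⊕1⊕1⊕0⊕1⊕1⊕0⊕0⊕0⊕0 = 0
s4: b4⊕b5⊕b6⊕b7⊕b12⊕b13⊕b14⊕b15⊕b20⊕b21⊕b22⊕b23⊕b28⊕b29⊕b30⊕b31 = 1⊕1⊕0⊕1⊕1⊕0⊕1⊕1⊕1⊕1⊕1⊕1⊕0⊕1⊕0⊕0 = 1
s8: b8⊕b9⊕b10⊕b11⊕b12⊕b13⊕b14⊕b15⊕b24⊕b25⊕b26⊕b27⊕b28⊕b29⊕b30⊕b31 = 0⊕0⊕1⊕1⊕1⊕0⊕1⊕1⊕0⊕0⊕0⊕0⊕0⊕1⊕0⊕0 = 0
s16: b16⊕b17⊕b18⊕b19⊕b20⊕b21⊕b22⊕b23⊕b24⊕b25⊕b26⊕b27⊕b28⊕b29⊕b30⊕b31 = 1⊕0⊕1⊕0⊕1⊕1⊕1⊕1⊕0⊕0⊕0⊕0⊕0⊕1⊕0⊕0 = 1
Syndrome (s16...s1) = 10101 → position 21.
Flip bit 21: corrected codeword = 0001101001110111010101100000100
Data bits at positions 3,5,6,7,9,10,11,12,13,14,15,17,18,19,20,21,22,23,24,25,26,27,28,29,30,31: 01010111011010101100000100

01010111011010101100000100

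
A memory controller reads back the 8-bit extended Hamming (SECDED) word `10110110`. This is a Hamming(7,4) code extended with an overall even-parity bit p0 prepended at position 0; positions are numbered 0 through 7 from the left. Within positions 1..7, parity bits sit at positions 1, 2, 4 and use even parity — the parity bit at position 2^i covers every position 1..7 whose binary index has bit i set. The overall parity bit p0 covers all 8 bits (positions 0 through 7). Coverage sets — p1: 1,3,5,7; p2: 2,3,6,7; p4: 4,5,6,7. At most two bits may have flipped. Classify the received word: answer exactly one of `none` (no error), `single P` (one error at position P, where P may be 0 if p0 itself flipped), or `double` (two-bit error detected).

single 2

s1: b1⊕b3⊕b5⊕b7 = 0⊕1⊕1⊕0 = 0
s2: b2⊕b3⊕b6⊕b7 = 1⊕1⊕1⊕0 = 1
s4: b4⊕b5⊕b6⊕b7 = 0⊕1⊕1⊕0 = 0
Syndrome (s4...s1) = 010 → position 2.
Overall parity (XOR of all 8 bits, including p0): 1⊕0⊕1⊕1⊕0⊕1⊕1⊕0 = 1
Overall=1, syndrome position=2 → single-bit error at position 2.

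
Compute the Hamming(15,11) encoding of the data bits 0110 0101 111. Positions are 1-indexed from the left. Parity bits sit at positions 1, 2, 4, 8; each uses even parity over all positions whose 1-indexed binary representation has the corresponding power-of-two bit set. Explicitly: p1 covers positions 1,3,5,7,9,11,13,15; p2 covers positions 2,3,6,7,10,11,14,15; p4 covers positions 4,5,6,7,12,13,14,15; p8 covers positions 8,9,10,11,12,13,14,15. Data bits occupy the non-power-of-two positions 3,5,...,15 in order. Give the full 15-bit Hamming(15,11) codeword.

Place data bits at non-power-of-two positions: b3=0, b5=1, b6=1, b7=0, b9=0, b10=1, b11=0, b12=1, b13=1, b14=1, b15=1.
p1 = XOR of data positions {3,5,7,9,11,13,15} = 0⊕1⊕0⊕0⊕0⊕1⊕1 = 1
p2 = XOR of data positions {3,6,7,10,11,14,15} = 0⊕1⊕0⊕1⊕0⊕1⊕1 = 0
p4 = XOR of data positions {5,6,7,12,13,14,15} = 1⊕1⊕0⊕1⊕1⊕1⊕1 = 0
p8 = XOR of data positions {9,10,11,12,13,14,15} = 0⊕1⊕0⊕1⊕1⊕1⊕1 = 1
Codeword b1..b15 = 100011010101111

100011010101111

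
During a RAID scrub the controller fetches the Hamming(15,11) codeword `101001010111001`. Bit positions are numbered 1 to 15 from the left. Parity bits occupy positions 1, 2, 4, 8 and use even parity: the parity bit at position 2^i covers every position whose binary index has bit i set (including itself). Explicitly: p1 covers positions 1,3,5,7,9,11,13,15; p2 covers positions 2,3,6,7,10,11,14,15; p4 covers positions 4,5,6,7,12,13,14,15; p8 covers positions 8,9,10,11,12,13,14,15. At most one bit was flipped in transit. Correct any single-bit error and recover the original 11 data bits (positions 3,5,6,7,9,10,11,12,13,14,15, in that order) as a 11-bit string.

s1: b1⊕b3⊕b5⊕b7⊕b9⊕b11⊕b13⊕b15 = 1⊕1⊕0⊕0⊕0⊕1⊕0⊕1 = 0
s2: b2⊕b3⊕b6⊕b7⊕b10⊕b11⊕b14⊕b15 = 0⊕1⊕1⊕0⊕1⊕1⊕0⊕1 = 1
s4: b4⊕b5⊕b6⊕b7⊕b12⊕b13⊕b14⊕b15 = 0⊕0⊕1⊕0⊕1⊕0⊕0⊕1 = 1
s8: b8⊕b9⊕b10⊕b11⊕b12⊕b13⊕b14⊕b15 = 1⊕0⊕1⊕1⊕1⊕0⊕0⊕1 = 1
Syndrome (s8...s1) = 1110 → position 14.
Flip bit 14: corrected codeword = 101001010111011
Data bits at positions 3,5,6,7,9,10,11,12,13,14,15: 10100111011

10100111011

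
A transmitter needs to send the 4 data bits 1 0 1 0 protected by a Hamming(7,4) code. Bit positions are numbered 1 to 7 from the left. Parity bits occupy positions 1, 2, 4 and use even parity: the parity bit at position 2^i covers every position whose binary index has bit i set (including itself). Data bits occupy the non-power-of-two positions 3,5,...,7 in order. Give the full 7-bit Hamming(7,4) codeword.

Place data bits at non-power-of-two positions: b3=1, b5=0, b6=1, b7=0.
p1 = XOR of data positions {3,5,7} = 1⊕0⊕0 = 1
p2 = XOR of data positions {3,6,7} = 1⊕1⊕0 = 0
p4 = XOR of data positions {5,6,7} = 0⊕1⊕0 = 1
Codeword b1..b7 = 1011010

1011010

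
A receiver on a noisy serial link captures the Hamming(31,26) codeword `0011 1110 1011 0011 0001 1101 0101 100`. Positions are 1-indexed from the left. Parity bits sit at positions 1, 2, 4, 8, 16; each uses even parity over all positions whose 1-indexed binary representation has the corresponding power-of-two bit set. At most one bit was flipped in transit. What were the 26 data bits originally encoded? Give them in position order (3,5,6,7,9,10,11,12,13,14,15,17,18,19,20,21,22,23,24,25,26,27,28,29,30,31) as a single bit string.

s1: b1⊕b3⊕b5⊕b7⊕b9⊕b11⊕b13⊕b15⊕b17⊕b19⊕b21⊕b23⊕b25⊕b27⊕b29⊕b31 = 0⊕1⊕1⊕1⊕1⊕1⊕0⊕1⊕0⊕0⊕1⊕0⊕0⊕0⊕1⊕0 = 0
s2: b2⊕b3⊕b6⊕b7⊕b10⊕b11⊕b14⊕b15⊕b18⊕b19⊕b22⊕b23⊕b26⊕b27⊕b30⊕b31 = 0⊕1⊕1⊕1⊕0⊕1⊕0⊕1⊕0⊕0⊕1⊕0⊕1⊕0⊕0⊕0 = 1
s4: b4⊕b5⊕b6⊕b7⊕b12⊕b13⊕b14⊕b15⊕b20⊕b21⊕b22⊕b23⊕b28⊕b29⊕b30⊕b31 = 1⊕1⊕1⊕1⊕1⊕0⊕0⊕1⊕1⊕1⊕1⊕0⊕1⊕1⊕0⊕0 = 1
s8: b8⊕b9⊕b10⊕b11⊕b12⊕b13⊕b14⊕b15⊕b24⊕b25⊕b26⊕b27⊕b28⊕b29⊕b30⊕b31 = 0⊕1⊕0⊕1⊕1⊕0⊕0⊕1⊕1⊕0⊕1⊕0⊕1⊕1⊕0⊕0 = 0
s16: b16⊕b17⊕b18⊕b19⊕b20⊕b21⊕b22⊕b23⊕b24⊕b25⊕b26⊕b27⊕b28⊕b29⊕b30⊕b31 = 1⊕0⊕0⊕0⊕1⊕1⊕1⊕0⊕1⊕0⊕1⊕0⊕1⊕1⊕0⊕0 = 0
Syndrome (s16...s1) = 00110 → position 6.
Flip bit 6: corrected codeword = 0011101010110011000111010101100
Data bits at positions 3,5,6,7,9,10,11,12,13,14,15,17,18,19,20,21,22,23,24,25,26,27,28,29,30,31: 11011011001000111010101100

11011011001000111010101100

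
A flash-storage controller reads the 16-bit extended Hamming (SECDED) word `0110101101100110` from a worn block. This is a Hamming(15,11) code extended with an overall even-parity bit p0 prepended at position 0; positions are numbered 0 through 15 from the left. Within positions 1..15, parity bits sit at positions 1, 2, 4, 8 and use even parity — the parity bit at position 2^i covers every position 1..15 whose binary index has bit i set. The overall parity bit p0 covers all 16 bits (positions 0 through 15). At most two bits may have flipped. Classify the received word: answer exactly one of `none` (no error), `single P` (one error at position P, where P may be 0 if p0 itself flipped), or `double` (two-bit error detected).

single 6

s1: b1⊕b3⊕b5⊕b7⊕b9⊕b11⊕b13⊕b15 = 1⊕0⊕0⊕1⊕1⊕0⊕1⊕0 = 0
s2: b2⊕b3⊕b6⊕b7⊕b10⊕b11⊕b14⊕b15 = 1⊕0⊕1⊕1⊕1⊕0⊕1⊕0 = 1
s4: b4⊕b5⊕b6⊕b7⊕b12⊕b13⊕b14⊕b15 = 1⊕0⊕1⊕1⊕0⊕1⊕1⊕0 = 1
s8: b8⊕b9⊕b10⊕b11⊕b12⊕b13⊕b14⊕b15 = 0⊕1⊕1⊕0⊕0⊕1⊕1⊕0 = 0
Syndrome (s8...s1) = 0110 → position 6.
Overall parity (XOR of all 16 bits, including p0): 0⊕1⊕1⊕0⊕1⊕0⊕1⊕1⊕0⊕1⊕1⊕0⊕0⊕1⊕1⊕0 = 1
Overall=1, syndrome position=6 → single-bit error at position 6.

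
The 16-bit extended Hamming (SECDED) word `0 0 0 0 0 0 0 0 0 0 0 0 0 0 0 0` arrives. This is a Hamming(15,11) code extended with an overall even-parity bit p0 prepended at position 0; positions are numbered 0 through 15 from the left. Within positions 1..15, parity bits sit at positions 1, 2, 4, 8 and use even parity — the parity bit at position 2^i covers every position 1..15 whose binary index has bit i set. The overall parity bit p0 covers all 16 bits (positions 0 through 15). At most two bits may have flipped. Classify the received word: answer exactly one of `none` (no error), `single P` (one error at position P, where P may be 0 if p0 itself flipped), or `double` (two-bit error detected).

none

s1: b1⊕b3⊕b5⊕b7⊕b9⊕b11⊕b13⊕b15 = 0⊕0⊕0⊕0⊕0⊕0⊕0⊕0 = 0
s2: b2⊕b3⊕b6⊕b7⊕b10⊕b11⊕b14⊕b15 = 0⊕0⊕0⊕0⊕0⊕0⊕0⊕0 = 0
s4: b4⊕b5⊕b6⊕b7⊕b12⊕b13⊕b14⊕b15 = 0⊕0⊕0⊕0⊕0⊕0⊕0⊕0 = 0
s8: b8⊕b9⊕b10⊕b11⊕b12⊕b13⊕b14⊕b15 = 0⊕0⊕0⊕0⊕0⊕0⊕0⊕0 = 0
Syndrome (s8...s1) = 0000 → position 0 (no error).
Overall parity (XOR of all 16 bits, including p0): 0⊕0⊕0⊕0⊕0⊕0⊕0⊕0⊕0⊕0⊕0⊕0⊕0⊕0⊕0⊕0 = 0
Overall=0, syndrome position=0 → no error.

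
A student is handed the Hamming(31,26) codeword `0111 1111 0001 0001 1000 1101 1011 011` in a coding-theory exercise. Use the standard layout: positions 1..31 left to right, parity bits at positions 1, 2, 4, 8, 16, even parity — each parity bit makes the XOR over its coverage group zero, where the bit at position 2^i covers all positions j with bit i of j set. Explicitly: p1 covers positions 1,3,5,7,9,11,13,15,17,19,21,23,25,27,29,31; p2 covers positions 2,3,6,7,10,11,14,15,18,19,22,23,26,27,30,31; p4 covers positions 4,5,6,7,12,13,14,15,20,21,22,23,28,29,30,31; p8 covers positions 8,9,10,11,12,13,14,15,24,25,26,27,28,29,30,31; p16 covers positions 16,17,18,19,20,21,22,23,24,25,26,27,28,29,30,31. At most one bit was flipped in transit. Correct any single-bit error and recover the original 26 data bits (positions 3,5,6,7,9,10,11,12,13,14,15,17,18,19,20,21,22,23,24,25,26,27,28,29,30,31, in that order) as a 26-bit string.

11110001000100011011011011

s1: b1⊕b3⊕b5⊕b7⊕b9⊕b11⊕b13⊕b15⊕b17⊕b19⊕b21⊕b23⊕b25⊕b27⊕b29⊕b31 = 0⊕1⊕1⊕1⊕0⊕0⊕0⊕0⊕1⊕0⊕1⊕0⊕1⊕1⊕0⊕1 = 0
s2: b2⊕b3⊕b6⊕b7⊕b10⊕b11⊕b14⊕b15⊕b18⊕b19⊕b22⊕b23⊕b26⊕b27⊕b30⊕b31 = 1⊕1⊕1⊕1⊕0⊕0⊕0⊕0⊕0⊕0⊕1⊕0⊕0⊕1⊕1⊕1 = 0
s4: b4⊕b5⊕b6⊕b7⊕b12⊕b13⊕b14⊕b15⊕b20⊕b21⊕b22⊕b23⊕b28⊕b29⊕b30⊕b31 = 1⊕1⊕1⊕1⊕1⊕0⊕0⊕0⊕0⊕1⊕1⊕0⊕1⊕0⊕1⊕1 = 0
s8: b8⊕b9⊕b10⊕b11⊕b12⊕b13⊕b14⊕b15⊕b24⊕b25⊕b26⊕b27⊕b28⊕b29⊕b30⊕b31 = 1⊕0⊕0⊕0⊕1⊕0⊕0⊕0⊕1⊕1⊕0⊕1⊕1⊕0⊕1⊕1 = 0
s16: b16⊕b17⊕b18⊕b19⊕b20⊕b21⊕b22⊕b23⊕b24⊕b25⊕b26⊕b27⊕b28⊕b29⊕b30⊕b31 = 1⊕1⊕0⊕0⊕0⊕1⊕1⊕0⊕1⊕1⊕0⊕1⊕1⊕0⊕1⊕1 = 0
Syndrome (s16...s1) = 00000 → position 0 (no error).
No correction needed.
Data bits at positions 3,5,6,7,9,10,11,12,13,14,15,17,18,19,20,21,22,23,24,25,26,27,28,29,30,31: 11110001000100011011011011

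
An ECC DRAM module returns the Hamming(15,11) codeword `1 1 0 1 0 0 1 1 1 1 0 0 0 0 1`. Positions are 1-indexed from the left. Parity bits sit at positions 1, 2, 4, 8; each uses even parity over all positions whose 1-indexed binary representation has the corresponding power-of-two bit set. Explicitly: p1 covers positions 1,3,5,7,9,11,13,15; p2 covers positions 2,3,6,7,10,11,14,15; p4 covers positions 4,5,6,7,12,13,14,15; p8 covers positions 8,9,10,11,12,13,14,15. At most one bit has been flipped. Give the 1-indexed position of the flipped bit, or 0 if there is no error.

4

s1: b1⊕b3⊕b5⊕b7⊕b9⊕b11⊕b13⊕b15 = 1⊕0⊕0⊕1⊕1⊕0⊕0⊕1 = 0
s2: b2⊕b3⊕b6⊕b7⊕b10⊕b11⊕b14⊕b15 = 1⊕0⊕0⊕1⊕1⊕0⊕0⊕1 = 0
s4: b4⊕b5⊕b6⊕b7⊕b12⊕b13⊕b14⊕b15 = 1⊕0⊕0⊕1⊕0⊕0⊕0⊕1 = 1
s8: b8⊕b9⊕b10⊕b11⊕b12⊕b13⊕b14⊕b15 = 1⊕1⊕1⊕0⊕0⊕0⊕0⊕1 = 0
Syndrome (s8...s1) = 0100 → position 4.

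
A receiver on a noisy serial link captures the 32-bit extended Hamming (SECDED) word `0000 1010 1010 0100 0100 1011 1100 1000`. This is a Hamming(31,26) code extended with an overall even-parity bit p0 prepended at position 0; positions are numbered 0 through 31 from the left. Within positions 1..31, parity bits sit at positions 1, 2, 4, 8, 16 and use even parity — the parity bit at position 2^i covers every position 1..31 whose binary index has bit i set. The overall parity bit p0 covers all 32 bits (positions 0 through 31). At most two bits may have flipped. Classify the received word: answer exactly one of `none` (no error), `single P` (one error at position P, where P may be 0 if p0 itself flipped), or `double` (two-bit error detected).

double

s1: b1⊕b3⊕b5⊕b7⊕b9⊕b11⊕b13⊕b15⊕b17⊕b19⊕b21⊕b23⊕b25⊕b27⊕b29⊕b31 = 0⊕0⊕0⊕0⊕0⊕0⊕1⊕0⊕1⊕0⊕0⊕1⊕1⊕0⊕0⊕0 = 0
s2: b2⊕b3⊕b6⊕b7⊕b10⊕b11⊕b14⊕b15⊕b18⊕b19⊕b22⊕b23⊕b26⊕b27⊕b30⊕b31 = 0⊕0⊕1⊕0⊕1⊕0⊕0⊕0⊕0⊕0⊕1⊕1⊕0⊕0⊕0⊕0 = 0
s4: b4⊕b5⊕b6⊕b7⊕b12⊕b13⊕b14⊕b15⊕b20⊕b21⊕b22⊕b23⊕b28⊕b29⊕b30⊕b31 = 1⊕0⊕1⊕0⊕0⊕1⊕0⊕0⊕1⊕0⊕1⊕1⊕1⊕0⊕0⊕0 = 1
s8: b8⊕b9⊕b10⊕b11⊕b12⊕b13⊕b14⊕b15⊕b24⊕b25⊕b26⊕b27⊕b28⊕b29⊕b30⊕b31 = 1⊕0⊕1⊕0⊕0⊕1⊕0⊕0⊕1⊕1⊕0⊕0⊕1⊕0⊕0⊕0 = 0
s16: b16⊕b17⊕b18⊕b19⊕b20⊕b21⊕b22⊕b23⊕b24⊕b25⊕b26⊕b27⊕b28⊕b29⊕b30⊕b31 = 0⊕1⊕0⊕0⊕1⊕0⊕1⊕1⊕1⊕1⊕0⊕0⊕1⊕0⊕0⊕0 = 1
Syndrome (s16...s1) = 10100 → position 20.
Overall parity (XOR of all 32 bits, including p0): 0⊕0⊕0⊕0⊕1⊕0⊕1⊕0⊕1⊕0⊕1⊕0⊕0⊕1⊕0⊕0⊕0⊕1⊕0⊕0⊕1⊕0⊕1⊕1⊕1⊕1⊕0⊕0⊕1⊕0⊕0⊕0 = 0
Overall=0, syndrome position=20 → double-bit error detected (uncorrectable).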